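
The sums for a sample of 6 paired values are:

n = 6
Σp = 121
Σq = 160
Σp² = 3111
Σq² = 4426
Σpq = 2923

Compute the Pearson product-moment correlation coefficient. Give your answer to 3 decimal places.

-0.929

r = (nΣpq − ΣpΣq) / √[(nΣp² − (Σp)²)(nΣq² − (Σq)²)]
Numerator: 6×2923 − 121×160 = -1822
Denominator: √[(18666 − 14641)(26556 − 25600)] = √[4025 × 956] = 1961.6065
r = -1822 / 1961.6065 ≈ -0.929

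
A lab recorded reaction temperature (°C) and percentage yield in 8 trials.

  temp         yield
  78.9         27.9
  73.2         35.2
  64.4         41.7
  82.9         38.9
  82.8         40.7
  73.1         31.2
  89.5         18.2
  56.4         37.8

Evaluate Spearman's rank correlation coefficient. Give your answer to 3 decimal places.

-0.333

Rank temp: 5, 4, 2, 7, 6, 3, 8, 1
Rank yield: 2, 4, 8, 6, 7, 3, 1, 5
d = rank(temp) − rank(yield): 3, 0, -6, 1, -1, 0, 7, -4; Σd² = 112
ρ = 1 − 6Σd² / [n(n²−1)] = 1 − 6×112 / (8×63) = 1 − 672/504 ≈ -0.333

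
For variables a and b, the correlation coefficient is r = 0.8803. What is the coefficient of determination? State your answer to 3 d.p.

0.775

r² = (0.8803)² = 0.775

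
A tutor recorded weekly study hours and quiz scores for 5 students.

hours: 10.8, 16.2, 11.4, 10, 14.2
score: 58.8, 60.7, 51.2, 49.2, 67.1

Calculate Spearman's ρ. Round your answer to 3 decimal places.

0.800

Rank hours: 2, 5, 3, 1, 4
Rank score: 3, 4, 2, 1, 5
d = rank(hours) − rank(score): -1, 1, 1, 0, -1; Σd² = 4
ρ = 1 − 6Σd² / [n(n²−1)] = 1 − 6×4 / (5×24) = 1 − 24/120 ≈ 0.800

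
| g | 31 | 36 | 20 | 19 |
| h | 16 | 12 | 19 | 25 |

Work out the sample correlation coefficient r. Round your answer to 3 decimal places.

-0.911

n = 4, Σg = 106, Σh = 72, Σg² = 3018, Σh² = 1386, Σgh = 1783
nΣgh − ΣgΣh = 7132 − 7632 = -500
nΣg² − (Σg)² = 12072 − 11236 = 836; nΣh² − (Σh)² = 5544 − 5184 = 360
r = -500 / √(836 × 360) = -500 / 548.5982 ≈ -0.911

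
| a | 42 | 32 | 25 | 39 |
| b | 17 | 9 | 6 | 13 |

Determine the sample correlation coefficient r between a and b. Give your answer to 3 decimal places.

n = 4, Σa = 138, Σb = 45, Σa² = 4934, Σb² = 575, Σab = 1659
nΣab − ΣaΣb = 6636 − 6210 = 426
nΣa² − (Σa)² = 19736 − 19044 = 692; nΣb² − (Σb)² = 2300 − 2025 = 275
r = 426 / √(692 × 275) = 426 / 436.2339 ≈ 0.977

0.977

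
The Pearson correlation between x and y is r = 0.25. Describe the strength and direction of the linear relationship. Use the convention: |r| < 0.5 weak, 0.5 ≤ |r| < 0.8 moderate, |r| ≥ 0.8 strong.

weak positive

r = 0.25 > 0 so the relationship is positive.
|r| = 0.25, which falls in the weak range.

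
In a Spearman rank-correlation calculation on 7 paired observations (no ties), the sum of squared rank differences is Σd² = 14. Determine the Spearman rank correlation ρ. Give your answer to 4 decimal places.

0.7500

ρ = 1 − 6Σd² / [n(n²−1)] = 1 − 6×14 / (7×48)
  = 1 − 84/336 = 1 − 0.25000 ≈ 0.7500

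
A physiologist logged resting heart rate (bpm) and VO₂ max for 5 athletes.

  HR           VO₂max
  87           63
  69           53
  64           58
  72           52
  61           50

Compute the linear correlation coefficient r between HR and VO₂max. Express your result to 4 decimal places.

n = 5, Σx = 353, Σy = 276, Σx² = 25331, Σy² = 15346, Σxy = 19644
nΣxy − ΣxΣy = 98220 − 97428 = 792
nΣx² − (Σx)² = 126655 − 124609 = 2046; nΣy² − (Σy)² = 76730 − 76176 = 554
r = 792 / √(2046 × 554) = 792 / 1064.6521 ≈ 0.7439

0.7439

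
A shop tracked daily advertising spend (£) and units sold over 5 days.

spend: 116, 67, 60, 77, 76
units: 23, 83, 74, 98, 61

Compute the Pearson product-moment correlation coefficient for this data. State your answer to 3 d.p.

n = 5, Σx = 396, Σy = 339, Σx² = 33250, Σy² = 26219, Σxy = 24851
nΣxy − ΣxΣy = 124255 − 134244 = -9989
nΣx² − (Σx)² = 166250 − 156816 = 9434; nΣy² − (Σy)² = 131095 − 114921 = 16174
r = -9989 / √(9434 × 16174) = -9989 / 12352.5510 ≈ -0.809

-0.809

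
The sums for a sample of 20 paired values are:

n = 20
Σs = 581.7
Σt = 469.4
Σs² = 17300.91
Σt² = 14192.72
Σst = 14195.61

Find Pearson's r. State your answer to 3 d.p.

r = (nΣst − ΣsΣt) / √[(nΣs² − (Σs)²)(nΣt² − (Σt)²)]
Numerator: 20×14195.61 − 581.7×469.4 = 10862.22
Denominator: √[(346018.2 − 338374.89)(283854.4 − 220336.36)] = √[7643.31 × 63518.04] = 22033.7938
r = 10862.22 / 22033.7938 ≈ 0.493

0.493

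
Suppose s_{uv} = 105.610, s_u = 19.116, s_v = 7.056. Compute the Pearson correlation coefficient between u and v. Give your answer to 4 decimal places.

r = Cov(u,v) / (s_u · s_v) = 105.610 / (19.116 × 7.056)
  = 105.610 / 134.8825 ≈ 0.7830

0.7830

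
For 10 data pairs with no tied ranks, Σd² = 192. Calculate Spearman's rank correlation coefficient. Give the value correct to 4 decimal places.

-0.1636

ρ = 1 − 6Σd² / [n(n²−1)] = 1 − 6×192 / (10×99)
  = 1 − 1152/990 = 1 − 1.16364 ≈ -0.1636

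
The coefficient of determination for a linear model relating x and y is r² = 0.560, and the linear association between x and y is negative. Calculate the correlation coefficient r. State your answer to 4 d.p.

-0.7483

|r| = √0.560 = 0.7483
The association is negative, so r = −0.7483.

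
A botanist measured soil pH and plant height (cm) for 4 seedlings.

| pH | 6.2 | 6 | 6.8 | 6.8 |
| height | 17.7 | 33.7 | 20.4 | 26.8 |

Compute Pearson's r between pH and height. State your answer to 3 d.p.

n = 4, Σx = 25.8, Σy = 98.6, Σx² = 166.92, Σy² = 2583.38, Σxy = 632.9
nΣxy − ΣxΣy = 2531.6 − 2543.88 = -12.28
nΣx² − (Σx)² = 667.68 − 665.64 = 2.04; nΣy² − (Σy)² = 10333.52 − 9721.96 = 611.56
r = -12.28 / √(2.04 × 611.56) = -12.28 / 35.3211 ≈ -0.348

-0.348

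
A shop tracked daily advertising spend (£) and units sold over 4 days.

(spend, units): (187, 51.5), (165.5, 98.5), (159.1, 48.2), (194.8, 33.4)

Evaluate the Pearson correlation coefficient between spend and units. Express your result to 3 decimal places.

-0.551

n = 4, Σx = 706.4, Σy = 231.6, Σx² = 125619.1, Σy² = 15793.3, Σxy = 40107.19
nΣxy − ΣxΣy = 160428.76 − 163602.24 = -3173.48
nΣx² − (Σx)² = 502476.4 − 499000.96 = 3475.44; nΣy² − (Σy)² = 63173.2 − 53638.56 = 9534.64
r = -3173.48 / √(3475.44 × 9534.64) = -3173.48 / 5756.4806 ≈ -0.551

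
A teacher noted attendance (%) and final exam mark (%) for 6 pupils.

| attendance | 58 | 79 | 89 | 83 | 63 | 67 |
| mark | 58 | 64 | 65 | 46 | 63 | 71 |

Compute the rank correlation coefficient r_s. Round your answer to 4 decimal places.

Rank attendance: 1, 4, 6, 5, 2, 3
Rank mark: 2, 4, 5, 1, 3, 6
d = rank(attendance) − rank(mark): -1, 0, 1, 4, -1, -3; Σd² = 28
ρ = 1 − 6Σd² / [n(n²−1)] = 1 − 6×28 / (6×35) = 1 − 168/210 ≈ 0.2000

0.2000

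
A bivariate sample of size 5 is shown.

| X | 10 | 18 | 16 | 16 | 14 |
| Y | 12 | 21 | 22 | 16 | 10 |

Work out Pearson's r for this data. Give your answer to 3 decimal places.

0.733

n = 5, ΣX = 74, ΣY = 81, ΣX² = 1132, ΣY² = 1425, ΣXY = 1246
nΣXY − ΣXΣY = 6230 − 5994 = 236
nΣX² − (ΣX)² = 5660 − 5476 = 184; nΣY² − (ΣY)² = 7125 − 6561 = 564
r = 236 / √(184 × 564) = 236 / 322.1428 ≈ 0.733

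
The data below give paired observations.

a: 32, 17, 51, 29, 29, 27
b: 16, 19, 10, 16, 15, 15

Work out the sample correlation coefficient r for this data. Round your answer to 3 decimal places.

-0.962

n = 6, Σa = 185, Σb = 91, Σa² = 6325, Σb² = 1423, Σab = 2649
nΣab − ΣaΣb = 15894 − 16835 = -941
nΣa² − (Σa)² = 37950 − 34225 = 3725; nΣb² − (Σb)² = 8538 − 8281 = 257
r = -941 / √(3725 × 257) = -941 / 978.4299 ≈ -0.962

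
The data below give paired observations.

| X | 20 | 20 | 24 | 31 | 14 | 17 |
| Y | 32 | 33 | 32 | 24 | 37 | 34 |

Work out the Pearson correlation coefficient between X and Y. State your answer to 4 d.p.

-0.9641

n = 6, ΣX = 126, ΣY = 192, ΣX² = 2822, ΣY² = 6238, ΣXY = 3908
nΣXY − ΣXΣY = 23448 − 24192 = -744
nΣX² − (ΣX)² = 16932 − 15876 = 1056; nΣY² − (ΣY)² = 37428 − 36864 = 564
r = -744 / √(1056 × 564) = -744 / 771.7409 ≈ -0.9641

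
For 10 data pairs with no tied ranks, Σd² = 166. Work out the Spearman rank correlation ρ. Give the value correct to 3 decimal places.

-0.006

ρ = 1 − 6Σd² / [n(n²−1)] = 1 − 6×166 / (10×99)
  = 1 − 996/990 = 1 − 1.0061 ≈ -0.006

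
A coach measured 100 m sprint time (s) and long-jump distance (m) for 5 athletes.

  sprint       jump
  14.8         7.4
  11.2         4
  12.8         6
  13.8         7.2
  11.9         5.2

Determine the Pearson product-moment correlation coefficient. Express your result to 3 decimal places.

n = 5, Σx = 64.5, Σy = 29.8, Σx² = 840.37, Σy² = 185.64, Σxy = 392.36
nΣxy − ΣxΣy = 1961.8 − 1922.1 = 39.7
nΣx² − (Σx)² = 4201.85 − 4160.25 = 41.6; nΣy² − (Σy)² = 928.2 − 888.04 = 40.16
r = 39.7 / √(41.6 × 40.16) = 39.7 / 40.8737 ≈ 0.971

0.971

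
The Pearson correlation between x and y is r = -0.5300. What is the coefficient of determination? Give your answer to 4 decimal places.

r² = (-0.5300)² = 0.2809

0.2809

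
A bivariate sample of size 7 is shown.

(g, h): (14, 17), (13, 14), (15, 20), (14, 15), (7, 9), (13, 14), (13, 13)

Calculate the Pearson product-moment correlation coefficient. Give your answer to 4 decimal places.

0.8772

n = 7, Σg = 89, Σh = 102, Σg² = 1173, Σh² = 1556, Σgh = 1344
nΣgh − ΣgΣh = 9408 − 9078 = 330
nΣg² − (Σg)² = 8211 − 7921 = 290; nΣh² − (Σh)² = 10892 − 10404 = 488
r = 330 / √(290 × 488) = 330 / 376.1914 ≈ 0.8772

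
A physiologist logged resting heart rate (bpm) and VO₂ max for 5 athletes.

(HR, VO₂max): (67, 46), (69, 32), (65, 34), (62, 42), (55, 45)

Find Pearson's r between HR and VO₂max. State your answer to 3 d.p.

n = 5, Σx = 318, Σy = 199, Σx² = 20344, Σy² = 8085, Σxy = 12579
nΣxy − ΣxΣy = 62895 − 63282 = -387
nΣx² − (Σx)² = 101720 − 101124 = 596; nΣy² − (Σy)² = 40425 − 39601 = 824
r = -387 / √(596 × 824) = -387 / 700.7881 ≈ -0.552

-0.552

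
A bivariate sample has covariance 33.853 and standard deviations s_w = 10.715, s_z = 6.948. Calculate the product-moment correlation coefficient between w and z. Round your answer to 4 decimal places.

0.4547

r = Cov(w,z) / (s_w · s_z) = 33.853 / (10.715 × 6.948)
  = 33.853 / 74.4478 ≈ 0.4547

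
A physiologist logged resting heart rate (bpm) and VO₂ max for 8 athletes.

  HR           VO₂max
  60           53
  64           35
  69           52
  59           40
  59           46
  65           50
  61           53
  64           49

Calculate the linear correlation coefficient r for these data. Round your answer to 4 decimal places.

n = 8, Σx = 501, Σy = 378, Σx² = 31461, Σy² = 18164, Σxy = 23701
nΣxy − ΣxΣy = 189608 − 189378 = 230
nΣx² − (Σx)² = 251688 − 251001 = 687; nΣy² − (Σy)² = 145312 − 142884 = 2428
r = 230 / √(687 × 2428) = 230 / 1291.5247 ≈ 0.1781

0.1781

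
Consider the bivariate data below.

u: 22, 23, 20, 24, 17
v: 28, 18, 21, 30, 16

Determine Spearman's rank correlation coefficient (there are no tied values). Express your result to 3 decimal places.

Rank u: 3, 4, 2, 5, 1
Rank v: 4, 2, 3, 5, 1
d = rank(u) − rank(v): -1, 2, -1, 0, 0; Σd² = 6
ρ = 1 − 6Σd² / [n(n²−1)] = 1 − 6×6 / (5×24) = 1 − 36/120 ≈ 0.700

0.700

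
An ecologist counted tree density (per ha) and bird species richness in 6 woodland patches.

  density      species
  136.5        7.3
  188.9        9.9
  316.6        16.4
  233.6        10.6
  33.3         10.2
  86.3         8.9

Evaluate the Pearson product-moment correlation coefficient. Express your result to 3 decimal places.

0.719

n = 6, Σx = 995.2, Σy = 63.3, Σx² = 217676.56, Σy² = 715.87, Σxy = 11642.69
nΣxy − ΣxΣy = 69856.14 − 62996.16 = 6859.98
nΣx² − (Σx)² = 1306059.36 − 990423.04 = 315636.32; nΣy² − (Σy)² = 4295.22 − 4006.89 = 288.33
r = 6859.98 / √(315636.32 × 288.33) = 6859.98 / 9539.7809 ≈ 0.719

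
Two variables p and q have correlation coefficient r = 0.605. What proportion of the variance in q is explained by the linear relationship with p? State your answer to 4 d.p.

r² = (0.605)² = 0.3660

0.3660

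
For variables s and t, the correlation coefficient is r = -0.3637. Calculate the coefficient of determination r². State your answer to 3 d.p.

r² = (-0.3637)² = 0.132

0.132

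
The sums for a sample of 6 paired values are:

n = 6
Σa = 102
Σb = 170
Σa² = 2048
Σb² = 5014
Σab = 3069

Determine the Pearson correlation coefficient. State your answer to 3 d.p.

r = (nΣab − ΣaΣb) / √[(nΣa² − (Σa)²)(nΣb² − (Σb)²)]
Numerator: 6×3069 − 102×170 = 1074
Denominator: √[(12288 − 10404)(30084 − 28900)] = √[1884 × 1184] = 1493.5381
r = 1074 / 1493.5381 ≈ 0.719

0.719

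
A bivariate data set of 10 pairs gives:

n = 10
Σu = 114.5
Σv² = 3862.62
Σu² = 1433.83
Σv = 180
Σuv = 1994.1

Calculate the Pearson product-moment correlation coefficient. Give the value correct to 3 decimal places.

-0.242

r = (nΣuv − ΣuΣv) / √[(nΣu² − (Σu)²)(nΣv² − (Σv)²)]
Numerator: 10×1994.1 − 114.5×180 = -669
Denominator: √[(14338.3 − 13110.25)(38626.2 − 32400)] = √[1228.05 × 6226.2] = 2765.1555
r = -669 / 2765.1555 ≈ -0.242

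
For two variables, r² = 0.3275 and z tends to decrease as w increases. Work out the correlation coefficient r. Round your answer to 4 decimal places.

-0.5723

|r| = √0.3275 = 0.5723
The association is negative, so r = −0.5723.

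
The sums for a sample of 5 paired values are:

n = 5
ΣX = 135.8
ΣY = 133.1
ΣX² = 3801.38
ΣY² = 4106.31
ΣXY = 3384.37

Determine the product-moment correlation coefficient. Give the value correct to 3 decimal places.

-0.914

r = (nΣXY − ΣXΣY) / √[(nΣX² − (ΣX)²)(nΣY² − (ΣY)²)]
Numerator: 5×3384.37 − 135.8×133.1 = -1153.13
Denominator: √[(19006.9 − 18441.64)(20531.55 − 17715.61)] = √[565.26 × 2815.94] = 1261.6411
r = -1153.13 / 1261.6411 ≈ -0.914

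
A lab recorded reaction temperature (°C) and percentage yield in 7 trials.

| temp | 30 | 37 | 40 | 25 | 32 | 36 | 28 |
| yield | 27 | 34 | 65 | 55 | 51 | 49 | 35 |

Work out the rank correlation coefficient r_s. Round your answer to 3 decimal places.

Rank temp: 3, 6, 7, 1, 4, 5, 2
Rank yield: 1, 2, 7, 6, 5, 4, 3
d = rank(temp) − rank(yield): 2, 4, 0, -5, -1, 1, -1; Σd² = 48
ρ = 1 − 6Σd² / [n(n²−1)] = 1 − 6×48 / (7×48) = 1 − 288/336 ≈ 0.143

0.143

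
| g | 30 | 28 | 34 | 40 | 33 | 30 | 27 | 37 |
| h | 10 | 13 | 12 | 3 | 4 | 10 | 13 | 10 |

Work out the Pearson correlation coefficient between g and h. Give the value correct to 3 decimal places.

-0.685

n = 8, Σg = 259, Σh = 75, Σg² = 8527, Σh² = 807, Σgh = 2345
nΣgh − ΣgΣh = 18760 − 19425 = -665
nΣg² − (Σg)² = 68216 − 67081 = 1135; nΣh² − (Σh)² = 6456 − 5625 = 831
r = -665 / √(1135 × 831) = -665 / 971.1771 ≈ -0.685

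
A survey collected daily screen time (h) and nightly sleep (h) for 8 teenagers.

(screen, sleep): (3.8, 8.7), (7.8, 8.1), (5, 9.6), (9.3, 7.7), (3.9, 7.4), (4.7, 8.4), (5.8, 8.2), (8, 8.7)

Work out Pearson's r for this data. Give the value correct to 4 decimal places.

-0.1986

n = 8, Σx = 48.3, Σy = 66.8, Σx² = 321.71, Σy² = 561, Σxy = 401.35
nΣxy − ΣxΣy = 3210.8 − 3226.44 = -15.64
nΣx² − (Σx)² = 2573.68 − 2332.89 = 240.79; nΣy² − (Σy)² = 4488 − 4462.24 = 25.76
r = -15.64 / √(240.79 × 25.76) = -15.64 / 78.7575 ≈ -0.1986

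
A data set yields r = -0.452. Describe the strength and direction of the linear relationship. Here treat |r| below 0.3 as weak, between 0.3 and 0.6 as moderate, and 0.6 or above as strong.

r = -0.452 < 0 so the relationship is negative.
|r| = 0.452, which falls in the moderate range.

moderate negative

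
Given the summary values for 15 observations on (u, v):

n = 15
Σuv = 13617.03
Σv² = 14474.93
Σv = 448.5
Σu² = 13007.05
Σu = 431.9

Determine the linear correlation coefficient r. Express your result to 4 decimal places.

r = (nΣuv − ΣuΣv) / √[(nΣu² − (Σu)²)(nΣv² − (Σv)²)]
Numerator: 15×13617.03 − 431.9×448.5 = 10548.3
Denominator: √[(195105.75 − 186537.61)(217123.95 − 201152.25)] = √[8568.14 × 15971.7] = 11698.1948
r = 10548.3 / 11698.1948 ≈ 0.9017

0.9017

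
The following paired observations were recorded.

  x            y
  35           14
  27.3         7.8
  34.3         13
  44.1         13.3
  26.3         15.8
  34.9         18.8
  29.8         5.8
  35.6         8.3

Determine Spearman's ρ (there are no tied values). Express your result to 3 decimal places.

0.119

Rank x: 6, 2, 4, 8, 1, 5, 3, 7
Rank y: 6, 2, 4, 5, 7, 8, 1, 3
d = rank(x) − rank(y): 0, 0, 0, 3, -6, -3, 2, 4; Σd² = 74
ρ = 1 − 6Σd² / [n(n²−1)] = 1 − 6×74 / (8×63) = 1 − 444/504 ≈ 0.119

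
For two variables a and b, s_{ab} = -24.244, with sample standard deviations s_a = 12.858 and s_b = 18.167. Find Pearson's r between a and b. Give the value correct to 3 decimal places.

-0.104

r = Cov(a,b) / (s_a · s_b) = -24.244 / (12.858 × 18.167)
  = -24.244 / 233.5913 ≈ -0.104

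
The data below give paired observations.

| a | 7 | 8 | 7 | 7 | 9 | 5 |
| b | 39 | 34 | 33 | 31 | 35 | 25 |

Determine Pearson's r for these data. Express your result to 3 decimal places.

n = 6, Σa = 43, Σb = 197, Σa² = 317, Σb² = 6577, Σab = 1433
nΣab − ΣaΣb = 8598 − 8471 = 127
nΣa² − (Σa)² = 1902 − 1849 = 53; nΣb² − (Σb)² = 39462 − 38809 = 653
r = 127 / √(53 × 653) = 127 / 186.0349 ≈ 0.683

0.683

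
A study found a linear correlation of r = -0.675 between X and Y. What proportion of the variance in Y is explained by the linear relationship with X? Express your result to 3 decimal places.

0.456

r² = (-0.675)² = 0.456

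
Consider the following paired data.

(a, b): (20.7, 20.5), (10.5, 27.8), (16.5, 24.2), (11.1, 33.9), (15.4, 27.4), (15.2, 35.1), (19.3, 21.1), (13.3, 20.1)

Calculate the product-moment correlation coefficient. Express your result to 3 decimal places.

-0.552

n = 8, Σa = 122, Σb = 210.1, Σa² = 1951.78, Σb² = 5759.93, Σab = 3121.88
nΣab − ΣaΣb = 24975.04 − 25632.2 = -657.16
nΣa² − (Σa)² = 15614.24 − 14884 = 730.24; nΣb² − (Σb)² = 46079.44 − 44142.01 = 1937.43
r = -657.16 / √(730.24 × 1937.43) = -657.16 / 1189.4490 ≈ -0.552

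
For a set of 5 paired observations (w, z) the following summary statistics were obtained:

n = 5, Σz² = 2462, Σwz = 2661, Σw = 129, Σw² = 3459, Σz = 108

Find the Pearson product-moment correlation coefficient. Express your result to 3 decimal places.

r = (nΣwz − ΣwΣz) / √[(nΣw² − (Σw)²)(nΣz² − (Σz)²)]
Numerator: 5×2661 − 129×108 = -627
Denominator: √[(17295 − 16641)(12310 − 11664)] = √[654 × 646] = 649.9877
r = -627 / 649.9877 ≈ -0.965

-0.965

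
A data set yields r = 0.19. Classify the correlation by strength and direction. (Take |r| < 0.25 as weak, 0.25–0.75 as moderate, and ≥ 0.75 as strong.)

weak positive

r = 0.19 > 0 so the relationship is positive.
|r| = 0.19, which falls in the weak range.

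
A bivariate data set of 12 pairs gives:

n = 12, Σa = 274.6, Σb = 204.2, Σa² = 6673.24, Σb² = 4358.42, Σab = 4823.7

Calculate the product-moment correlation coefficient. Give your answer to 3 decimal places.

r = (nΣab − ΣaΣb) / √[(nΣa² − (Σa)²)(nΣb² − (Σb)²)]
Numerator: 12×4823.7 − 274.6×204.2 = 1811.08
Denominator: √[(80078.88 − 75405.16)(52301.04 − 41697.64)] = √[4673.72 × 10603.4] = 7039.6962
r = 1811.08 / 7039.6962 ≈ 0.257

0.257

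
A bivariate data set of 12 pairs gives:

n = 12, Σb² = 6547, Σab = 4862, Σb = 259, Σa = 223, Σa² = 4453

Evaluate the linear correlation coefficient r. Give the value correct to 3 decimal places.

r = (nΣab − ΣaΣb) / √[(nΣa² − (Σa)²)(nΣb² − (Σb)²)]
Numerator: 12×4862 − 223×259 = 587
Denominator: √[(53436 − 49729)(78564 − 67081)] = √[3707 × 11483] = 6524.3759
r = 587 / 6524.3759 ≈ 0.090

0.090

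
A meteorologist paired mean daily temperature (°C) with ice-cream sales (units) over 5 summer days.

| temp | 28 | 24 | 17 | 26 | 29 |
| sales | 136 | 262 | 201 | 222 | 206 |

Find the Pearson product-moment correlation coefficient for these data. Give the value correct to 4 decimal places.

n = 5, Σx = 124, Σy = 1027, Σx² = 3166, Σy² = 219261, Σxy = 25259
nΣxy − ΣxΣy = 126295 − 127348 = -1053
nΣx² − (Σx)² = 15830 − 15376 = 454; nΣy² − (Σy)² = 1096305 − 1054729 = 41576
r = -1053 / √(454 × 41576) = -1053 / 4344.5948 ≈ -0.2424

-0.2424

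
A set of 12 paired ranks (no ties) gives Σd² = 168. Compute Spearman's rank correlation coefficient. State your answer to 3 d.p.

0.413

ρ = 1 − 6Σd² / [n(n²−1)] = 1 − 6×168 / (12×143)
  = 1 − 1008/1716 = 1 − 0.5874 ≈ 0.413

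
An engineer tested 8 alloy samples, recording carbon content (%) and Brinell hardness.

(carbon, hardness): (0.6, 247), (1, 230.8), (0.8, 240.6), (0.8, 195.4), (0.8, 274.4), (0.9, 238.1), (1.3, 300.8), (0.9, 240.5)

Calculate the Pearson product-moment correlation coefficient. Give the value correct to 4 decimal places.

0.5187

n = 8, Σx = 7.1, Σy = 1967.6, Σx² = 6.59, Σy² = 490655.02, Σxy = 1769.1
nΣxy − ΣxΣy = 14152.8 − 13969.96 = 182.84
nΣx² − (Σx)² = 52.72 − 50.41 = 2.31; nΣy² − (Σy)² = 3925240.16 − 3871449.76 = 53790.4
r = 182.84 / √(2.31 × 53790.4) = 182.84 / 352.4994 ≈ 0.5187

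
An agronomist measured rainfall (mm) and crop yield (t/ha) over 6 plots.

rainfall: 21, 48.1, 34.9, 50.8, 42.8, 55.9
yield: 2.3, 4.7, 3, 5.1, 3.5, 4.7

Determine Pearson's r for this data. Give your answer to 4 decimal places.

0.9374

n = 6, Σx = 253.5, Σy = 23.3, Σx² = 11509.91, Σy² = 96.73, Σxy = 1050.68
nΣxy − ΣxΣy = 6304.08 − 5906.55 = 397.53
nΣx² − (Σx)² = 69059.46 − 64262.25 = 4797.21; nΣy² − (Σy)² = 580.38 − 542.89 = 37.49
r = 397.53 / √(4797.21 × 37.49) = 397.53 / 424.0842 ≈ 0.9374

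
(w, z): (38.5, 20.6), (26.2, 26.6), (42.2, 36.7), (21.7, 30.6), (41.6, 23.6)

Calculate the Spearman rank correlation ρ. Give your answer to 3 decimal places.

0.100

Rank w: 3, 2, 5, 1, 4
Rank z: 1, 3, 5, 4, 2
d = rank(w) − rank(z): 2, -1, 0, -3, 2; Σd² = 18
ρ = 1 − 6Σd² / [n(n²−1)] = 1 − 6×18 / (5×24) = 1 − 108/120 ≈ 0.100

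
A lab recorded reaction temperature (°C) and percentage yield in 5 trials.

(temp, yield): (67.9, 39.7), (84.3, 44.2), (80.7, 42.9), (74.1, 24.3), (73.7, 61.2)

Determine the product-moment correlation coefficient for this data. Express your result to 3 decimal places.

n = 5, Σx = 380.7, Σy = 212.3, Σx² = 29151.89, Σy² = 9706.07, Σxy = 16194.79
nΣxy − ΣxΣy = 80973.95 − 80822.61 = 151.34
nΣx² − (Σx)² = 145759.45 − 144932.49 = 826.96; nΣy² − (Σy)² = 48530.35 − 45071.29 = 3459.06
r = 151.34 / √(826.96 × 3459.06) = 151.34 / 1691.3025 ≈ 0.089

0.089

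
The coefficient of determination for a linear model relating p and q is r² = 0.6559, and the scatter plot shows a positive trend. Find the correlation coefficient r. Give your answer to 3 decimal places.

0.810

|r| = √0.6559 = 0.810
The association is positive, so r = 0.810.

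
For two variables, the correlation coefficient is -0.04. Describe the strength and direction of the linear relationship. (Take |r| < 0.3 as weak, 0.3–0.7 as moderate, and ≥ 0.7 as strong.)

r = -0.04 < 0 so the relationship is negative.
|r| = 0.04, which falls in the weak range.

weak negative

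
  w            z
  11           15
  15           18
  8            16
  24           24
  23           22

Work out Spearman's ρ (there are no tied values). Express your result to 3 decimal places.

0.900

Rank w: 2, 3, 1, 5, 4
Rank z: 1, 3, 2, 5, 4
d = rank(w) − rank(z): 1, 0, -1, 0, 0; Σd² = 2
ρ = 1 − 6Σd² / [n(n²−1)] = 1 − 6×2 / (5×24) = 1 − 12/120 ≈ 0.900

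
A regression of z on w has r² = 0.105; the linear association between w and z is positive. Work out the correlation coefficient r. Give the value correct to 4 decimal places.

|r| = √0.105 = 0.3240
The association is positive, so r = 0.3240.

0.3240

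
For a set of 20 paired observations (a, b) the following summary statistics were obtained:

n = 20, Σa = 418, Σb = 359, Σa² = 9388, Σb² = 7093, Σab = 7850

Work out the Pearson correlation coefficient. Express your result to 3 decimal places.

r = (nΣab − ΣaΣb) / √[(nΣa² − (Σa)²)(nΣb² − (Σb)²)]
Numerator: 20×7850 − 418×359 = 6938
Denominator: √[(187760 − 174724)(141860 − 128881)] = √[13036 × 12979] = 13007.4688
r = 6938 / 13007.4688 ≈ 0.533

0.533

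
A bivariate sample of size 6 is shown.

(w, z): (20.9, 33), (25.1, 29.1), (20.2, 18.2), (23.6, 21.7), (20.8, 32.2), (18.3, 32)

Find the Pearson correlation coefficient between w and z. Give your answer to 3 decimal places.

n = 6, Σw = 128.9, Σz = 166.2, Σw² = 2799.35, Σz² = 4798.78, Σwz = 3555.23
nΣwz − ΣwΣz = 21331.38 − 21423.18 = -91.8
nΣw² − (Σw)² = 16796.1 − 16615.21 = 180.89; nΣz² − (Σz)² = 28792.68 − 27622.44 = 1170.24
r = -91.8 / √(180.89 × 1170.24) = -91.8 / 460.0921 ≈ -0.200

-0.200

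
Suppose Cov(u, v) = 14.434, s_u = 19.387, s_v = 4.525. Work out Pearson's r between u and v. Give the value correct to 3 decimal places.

r = Cov(u,v) / (s_u · s_v) = 14.434 / (19.387 × 4.525)
  = 14.434 / 87.7262 ≈ 0.165

0.165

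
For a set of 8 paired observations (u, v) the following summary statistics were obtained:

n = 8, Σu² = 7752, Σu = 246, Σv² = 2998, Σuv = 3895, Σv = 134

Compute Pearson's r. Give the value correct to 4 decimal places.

-0.5999

r = (nΣuv − ΣuΣv) / √[(nΣu² − (Σu)²)(nΣv² − (Σv)²)]
Numerator: 8×3895 − 246×134 = -1804
Denominator: √[(62016 − 60516)(23984 − 17956)] = √[1500 × 6028] = 3006.9919
r = -1804 / 3006.9919 ≈ -0.5999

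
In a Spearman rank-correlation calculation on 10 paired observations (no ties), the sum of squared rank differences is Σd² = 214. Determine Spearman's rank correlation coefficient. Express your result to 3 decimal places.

ρ = 1 − 6Σd² / [n(n²−1)] = 1 − 6×214 / (10×99)
  = 1 − 1284/990 = 1 − 1.2970 ≈ -0.297

-0.297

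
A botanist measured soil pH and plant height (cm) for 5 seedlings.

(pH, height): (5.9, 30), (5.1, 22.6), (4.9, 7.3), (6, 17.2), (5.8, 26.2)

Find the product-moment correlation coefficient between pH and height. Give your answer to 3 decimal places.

n = 5, Σx = 27.7, Σy = 103.3, Σx² = 154.47, Σy² = 2446.33, Σxy = 583.19
nΣxy − ΣxΣy = 2915.95 − 2861.41 = 54.54
nΣx² − (Σx)² = 772.35 − 767.29 = 5.06; nΣy² − (Σy)² = 12231.65 − 10670.89 = 1560.76
r = 54.54 / √(5.06 × 1560.76) = 54.54 / 88.8676 ≈ 0.614

0.614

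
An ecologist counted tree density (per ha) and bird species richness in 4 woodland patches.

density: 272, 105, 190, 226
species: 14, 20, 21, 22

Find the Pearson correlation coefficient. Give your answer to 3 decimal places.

-0.519

n = 4, Σx = 793, Σy = 77, Σx² = 172185, Σy² = 1521, Σxy = 14870
nΣxy − ΣxΣy = 59480 − 61061 = -1581
nΣx² − (Σx)² = 688740 − 628849 = 59891; nΣy² − (Σy)² = 6084 − 5929 = 155
r = -1581 / √(59891 × 155) = -1581 / 3046.8188 ≈ -0.519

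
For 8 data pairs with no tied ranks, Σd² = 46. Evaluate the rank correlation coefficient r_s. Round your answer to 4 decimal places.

0.4524

ρ = 1 − 6Σd² / [n(n²−1)] = 1 − 6×46 / (8×63)
  = 1 − 276/504 = 1 − 0.54762 ≈ 0.4524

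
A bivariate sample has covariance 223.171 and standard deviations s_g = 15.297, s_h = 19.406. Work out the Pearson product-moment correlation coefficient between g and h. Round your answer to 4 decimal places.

r = Cov(g,h) / (s_g · s_h) = 223.171 / (15.297 × 19.406)
  = 223.171 / 296.8536 ≈ 0.7518

0.7518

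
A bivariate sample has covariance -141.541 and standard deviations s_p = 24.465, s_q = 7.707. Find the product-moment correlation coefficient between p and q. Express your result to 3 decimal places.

-0.751

r = Cov(p,q) / (s_p · s_q) = -141.541 / (24.465 × 7.707)
  = -141.541 / 188.5518 ≈ -0.751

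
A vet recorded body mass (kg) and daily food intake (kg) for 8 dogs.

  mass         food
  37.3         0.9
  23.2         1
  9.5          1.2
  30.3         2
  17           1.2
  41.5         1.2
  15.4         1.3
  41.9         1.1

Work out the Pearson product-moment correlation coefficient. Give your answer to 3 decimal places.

-0.080

n = 8, Σx = 216.1, Σy = 9.9, Σx² = 6941.89, Σy² = 13.03, Σxy = 265.08
nΣxy − ΣxΣy = 2120.64 − 2139.39 = -18.75
nΣx² − (Σx)² = 55535.12 − 46699.21 = 8835.91; nΣy² − (Σy)² = 104.24 − 98.01 = 6.23
r = -18.75 / √(8835.91 × 6.23) = -18.75 / 234.6225 ≈ -0.080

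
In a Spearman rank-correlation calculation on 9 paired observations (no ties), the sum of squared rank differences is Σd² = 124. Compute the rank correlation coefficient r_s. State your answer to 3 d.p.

-0.033

ρ = 1 − 6Σd² / [n(n²−1)] = 1 − 6×124 / (9×80)
  = 1 − 744/720 = 1 − 1.0333 ≈ -0.033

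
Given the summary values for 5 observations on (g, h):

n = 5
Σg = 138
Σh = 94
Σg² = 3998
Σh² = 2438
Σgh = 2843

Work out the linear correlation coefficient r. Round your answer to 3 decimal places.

0.698

r = (nΣgh − ΣgΣh) / √[(nΣg² − (Σg)²)(nΣh² − (Σh)²)]
Numerator: 5×2843 − 138×94 = 1243
Denominator: √[(19990 − 19044)(12190 − 8836)] = √[946 × 3354] = 1781.2591
r = 1243 / 1781.2591 ≈ 0.698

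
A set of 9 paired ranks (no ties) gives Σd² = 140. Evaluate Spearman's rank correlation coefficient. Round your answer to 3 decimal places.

ρ = 1 − 6Σd² / [n(n²−1)] = 1 − 6×140 / (9×80)
  = 1 − 840/720 = 1 − 1.1667 ≈ -0.167

-0.167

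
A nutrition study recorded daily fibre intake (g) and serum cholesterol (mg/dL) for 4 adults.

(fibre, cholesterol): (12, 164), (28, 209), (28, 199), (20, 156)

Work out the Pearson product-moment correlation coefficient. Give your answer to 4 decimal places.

0.8323

n = 4, Σx = 88, Σy = 728, Σx² = 2112, Σy² = 134514, Σxy = 16512
nΣxy − ΣxΣy = 66048 − 64064 = 1984
nΣx² − (Σx)² = 8448 − 7744 = 704; nΣy² − (Σy)² = 538056 − 529984 = 8072
r = 1984 / √(704 × 8072) = 1984 / 2383.8389 ≈ 0.8323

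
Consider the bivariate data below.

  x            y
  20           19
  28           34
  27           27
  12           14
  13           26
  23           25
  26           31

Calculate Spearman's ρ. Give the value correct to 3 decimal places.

0.857

Rank x: 3, 7, 6, 1, 2, 4, 5
Rank y: 2, 7, 5, 1, 4, 3, 6
d = rank(x) − rank(y): 1, 0, 1, 0, -2, 1, -1; Σd² = 8
ρ = 1 − 6Σd² / [n(n²−1)] = 1 − 6×8 / (7×48) = 1 − 48/336 ≈ 0.857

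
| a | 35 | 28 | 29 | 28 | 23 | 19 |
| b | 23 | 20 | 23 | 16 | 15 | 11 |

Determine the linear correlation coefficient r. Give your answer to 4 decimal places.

n = 6, Σa = 162, Σb = 108, Σa² = 4524, Σb² = 2060, Σab = 3034
nΣab − ΣaΣb = 18204 − 17496 = 708
nΣa² − (Σa)² = 27144 − 26244 = 900; nΣb² − (Σb)² = 12360 − 11664 = 696
r = 708 / √(900 × 696) = 708 / 791.4544 ≈ 0.8946

0.8946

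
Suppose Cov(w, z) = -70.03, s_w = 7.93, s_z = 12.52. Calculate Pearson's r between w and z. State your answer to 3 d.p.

r = Cov(w,z) / (s_w · s_z) = -70.03 / (7.93 × 12.52)
  = -70.03 / 99.2836 ≈ -0.705

-0.705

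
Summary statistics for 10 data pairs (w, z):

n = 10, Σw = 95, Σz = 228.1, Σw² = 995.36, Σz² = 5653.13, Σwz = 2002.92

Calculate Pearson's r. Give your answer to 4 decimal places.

-0.8023

r = (nΣwz − ΣwΣz) / √[(nΣw² − (Σw)²)(nΣz² − (Σz)²)]
Numerator: 10×2002.92 − 95×228.1 = -1640.3
Denominator: √[(9953.6 − 9025)(56531.3 − 52029.61)] = √[928.6 × 4501.69] = 2044.5707
r = -1640.3 / 2044.5707 ≈ -0.8023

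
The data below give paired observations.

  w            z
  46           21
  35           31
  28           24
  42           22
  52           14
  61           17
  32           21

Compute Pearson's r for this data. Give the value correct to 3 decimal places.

n = 7, Σw = 296, Σz = 150, Σw² = 13338, Σz² = 3388, Σwz = 6084
nΣwz − ΣwΣz = 42588 − 44400 = -1812
nΣw² − (Σw)² = 93366 − 87616 = 5750; nΣz² − (Σz)² = 23716 − 22500 = 1216
r = -1812 / √(5750 × 1216) = -1812 / 2644.2390 ≈ -0.685

-0.685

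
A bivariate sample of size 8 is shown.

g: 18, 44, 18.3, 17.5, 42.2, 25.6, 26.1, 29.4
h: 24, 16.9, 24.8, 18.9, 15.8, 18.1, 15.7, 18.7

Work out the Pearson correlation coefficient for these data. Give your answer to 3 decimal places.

n = 8, Σg = 221.1, Σh = 152.9, Σg² = 6882.91, Σh² = 3007.29, Σgh = 4049.86
nΣgh − ΣgΣh = 32398.88 − 33806.19 = -1407.31
nΣg² − (Σg)² = 55063.28 − 48885.21 = 6178.07; nΣh² − (Σh)² = 24058.32 − 23378.41 = 679.91
r = -1407.31 / √(6178.07 × 679.91) = -1407.31 / 2049.5198 ≈ -0.687

-0.687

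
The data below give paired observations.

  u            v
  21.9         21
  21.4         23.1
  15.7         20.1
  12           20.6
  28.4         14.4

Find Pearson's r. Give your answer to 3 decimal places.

-0.564

n = 5, Σu = 99.4, Σv = 99.2, Σu² = 2134.62, Σv² = 2010.34, Σuv = 1925.97
nΣuv − ΣuΣv = 9629.85 − 9860.48 = -230.63
nΣu² − (Σu)² = 10673.1 − 9880.36 = 792.74; nΣv² − (Σv)² = 10051.7 − 9840.64 = 211.06
r = -230.63 / √(792.74 × 211.06) = -230.63 / 409.0424 ≈ -0.564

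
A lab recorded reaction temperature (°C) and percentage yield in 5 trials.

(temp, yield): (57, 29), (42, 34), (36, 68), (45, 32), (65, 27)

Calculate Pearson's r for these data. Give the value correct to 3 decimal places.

-0.733

n = 5, Σx = 245, Σy = 190, Σx² = 12559, Σy² = 8374, Σxy = 8724
nΣxy − ΣxΣy = 43620 − 46550 = -2930
nΣx² − (Σx)² = 62795 − 60025 = 2770; nΣy² − (Σy)² = 41870 − 36100 = 5770
r = -2930 / √(2770 × 5770) = -2930 / 3997.8619 ≈ -0.733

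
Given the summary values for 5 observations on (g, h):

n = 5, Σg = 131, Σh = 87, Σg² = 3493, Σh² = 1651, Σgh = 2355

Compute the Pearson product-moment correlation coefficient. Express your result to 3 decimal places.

r = (nΣgh − ΣgΣh) / √[(nΣg² − (Σg)²)(nΣh² − (Σh)²)]
Numerator: 5×2355 − 131×87 = 378
Denominator: √[(17465 − 17161)(8255 − 7569)] = √[304 × 686] = 456.6662
r = 378 / 456.6662 ≈ 0.828

0.828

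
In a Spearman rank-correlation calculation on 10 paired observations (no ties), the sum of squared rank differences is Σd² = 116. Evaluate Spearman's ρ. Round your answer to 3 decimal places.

0.297

ρ = 1 − 6Σd² / [n(n²−1)] = 1 − 6×116 / (10×99)
  = 1 − 696/990 = 1 − 0.7030 ≈ 0.297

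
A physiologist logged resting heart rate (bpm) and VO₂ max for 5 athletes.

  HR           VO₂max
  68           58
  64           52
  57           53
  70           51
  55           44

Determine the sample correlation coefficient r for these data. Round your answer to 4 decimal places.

0.6060

n = 5, Σx = 314, Σy = 258, Σx² = 19894, Σy² = 13414, Σxy = 16283
nΣxy − ΣxΣy = 81415 − 81012 = 403
nΣx² − (Σx)² = 99470 − 98596 = 874; nΣy² − (Σy)² = 67070 − 66564 = 506
r = 403 / √(874 × 506) = 403 / 665.0143 ≈ 0.6060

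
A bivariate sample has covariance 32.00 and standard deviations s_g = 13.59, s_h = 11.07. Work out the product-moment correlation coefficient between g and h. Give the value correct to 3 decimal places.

0.213

r = Cov(g,h) / (s_g · s_h) = 32.00 / (13.59 × 11.07)
  = 32.00 / 150.4413 ≈ 0.213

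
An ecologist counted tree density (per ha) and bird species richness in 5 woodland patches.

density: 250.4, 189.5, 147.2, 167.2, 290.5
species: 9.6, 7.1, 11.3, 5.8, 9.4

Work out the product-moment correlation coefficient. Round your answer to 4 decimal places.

n = 5, Σx = 1044.8, Σy = 43.2, Σx² = 232624.34, Σy² = 392.26, Σxy = 9113.11
nΣxy − ΣxΣy = 45565.55 − 45135.36 = 430.19
nΣx² − (Σx)² = 1163121.7 − 1091607.04 = 71514.66; nΣy² − (Σy)² = 1961.3 − 1866.24 = 95.06
r = 430.19 / √(71514.66 × 95.06) = 430.19 / 2607.3327 ≈ 0.1650

0.1650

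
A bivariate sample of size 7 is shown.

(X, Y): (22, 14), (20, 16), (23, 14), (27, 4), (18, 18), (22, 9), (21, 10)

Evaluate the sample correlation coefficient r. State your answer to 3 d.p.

-0.847

n = 7, ΣX = 153, ΣY = 85, ΣX² = 3391, ΣY² = 1169, ΣXY = 1790
nΣXY − ΣXΣY = 12530 − 13005 = -475
nΣX² − (ΣX)² = 23737 − 23409 = 328; nΣY² − (ΣY)² = 8183 − 7225 = 958
r = -475 / √(328 × 958) = -475 / 560.5569 ≈ -0.847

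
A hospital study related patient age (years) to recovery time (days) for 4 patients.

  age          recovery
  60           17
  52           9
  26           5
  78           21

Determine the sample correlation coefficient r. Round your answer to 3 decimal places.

0.947

n = 4, Σx = 216, Σy = 52, Σx² = 13064, Σy² = 836, Σxy = 3256
nΣxy − ΣxΣy = 13024 − 11232 = 1792
nΣx² − (Σx)² = 52256 − 46656 = 5600; nΣy² − (Σy)² = 3344 − 2704 = 640
r = 1792 / √(5600 × 640) = 1792 / 1893.1455 ≈ 0.947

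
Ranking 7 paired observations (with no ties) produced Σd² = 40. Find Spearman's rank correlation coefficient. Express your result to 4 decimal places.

0.2857

ρ = 1 − 6Σd² / [n(n²−1)] = 1 − 6×40 / (7×48)
  = 1 − 240/336 = 1 − 0.71429 ≈ 0.2857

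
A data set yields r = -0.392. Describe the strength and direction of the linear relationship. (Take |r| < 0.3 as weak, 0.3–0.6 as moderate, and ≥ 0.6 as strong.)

moderate negative

r = -0.392 < 0 so the relationship is negative.
|r| = 0.392, which falls in the moderate range.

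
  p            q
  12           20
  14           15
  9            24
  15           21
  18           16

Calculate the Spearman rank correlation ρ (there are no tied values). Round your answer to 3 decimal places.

-0.500

Rank p: 2, 3, 1, 4, 5
Rank q: 3, 1, 5, 4, 2
d = rank(p) − rank(q): -1, 2, -4, 0, 3; Σd² = 30
ρ = 1 − 6Σd² / [n(n²−1)] = 1 − 6×30 / (5×24) = 1 − 180/120 ≈ -0.500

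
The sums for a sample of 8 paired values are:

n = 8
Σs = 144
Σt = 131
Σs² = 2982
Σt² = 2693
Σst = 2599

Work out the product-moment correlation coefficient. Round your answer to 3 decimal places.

r = (nΣst − ΣsΣt) / √[(nΣs² − (Σs)²)(nΣt² − (Σt)²)]
Numerator: 8×2599 − 144×131 = 1928
Denominator: √[(23856 − 20736)(21544 − 17161)] = √[3120 × 4383] = 3697.9670
r = 1928 / 3697.9670 ≈ 0.521

0.521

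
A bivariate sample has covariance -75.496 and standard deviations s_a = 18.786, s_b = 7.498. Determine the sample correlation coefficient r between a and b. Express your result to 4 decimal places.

r = Cov(a,b) / (s_a · s_b) = -75.496 / (18.786 × 7.498)
  = -75.496 / 140.8574 ≈ -0.5360

-0.5360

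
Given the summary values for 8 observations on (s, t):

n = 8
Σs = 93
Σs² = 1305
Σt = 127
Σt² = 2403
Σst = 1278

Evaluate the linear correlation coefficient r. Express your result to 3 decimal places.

-0.674

r = (nΣst − ΣsΣt) / √[(nΣs² − (Σs)²)(nΣt² − (Σt)²)]
Numerator: 8×1278 − 93×127 = -1587
Denominator: √[(10440 − 8649)(19224 − 16129)] = √[1791 × 3095] = 2354.3885
r = -1587 / 2354.3885 ≈ -0.674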